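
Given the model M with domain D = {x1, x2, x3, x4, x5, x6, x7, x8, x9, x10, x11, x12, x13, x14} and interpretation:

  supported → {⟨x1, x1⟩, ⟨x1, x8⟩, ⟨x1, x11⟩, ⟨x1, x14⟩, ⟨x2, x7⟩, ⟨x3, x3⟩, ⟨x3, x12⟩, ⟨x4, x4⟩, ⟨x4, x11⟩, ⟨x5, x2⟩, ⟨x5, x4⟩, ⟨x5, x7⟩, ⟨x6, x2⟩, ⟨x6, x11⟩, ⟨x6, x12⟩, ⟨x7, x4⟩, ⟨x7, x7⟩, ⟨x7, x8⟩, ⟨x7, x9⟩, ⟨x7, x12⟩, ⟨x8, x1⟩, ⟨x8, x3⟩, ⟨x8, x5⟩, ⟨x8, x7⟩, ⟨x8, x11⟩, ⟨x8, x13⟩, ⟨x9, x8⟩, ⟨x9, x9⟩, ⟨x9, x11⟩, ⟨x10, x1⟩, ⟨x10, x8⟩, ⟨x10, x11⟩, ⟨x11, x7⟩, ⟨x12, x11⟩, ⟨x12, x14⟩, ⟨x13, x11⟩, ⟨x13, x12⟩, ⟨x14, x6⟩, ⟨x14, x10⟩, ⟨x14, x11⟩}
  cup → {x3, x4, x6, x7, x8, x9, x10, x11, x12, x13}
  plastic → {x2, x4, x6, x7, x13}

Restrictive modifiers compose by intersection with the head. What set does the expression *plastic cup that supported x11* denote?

⟦that supported x11⟧ = {x : ⟨x, x11⟩ ∈ ⟦supported⟧} = {x1, x4, x6, x8, x9, x10, x12, x13, x14}
⟦cup⟧ = {x3, x4, x6, x7, x8, x9, x10, x11, x12, x13}
… ∩ ⟦that supported x11⟧ = {x3, x4, x6, x7, x8, x9, x10, x11, x12, x13} ∩ {x1, x4, x6, x8, x9, x10, x12, x13, x14} = {x4, x6, x8, x9, x10, x12, x13}
… ∩ ⟦plastic⟧ = {x4, x6, x8, x9, x10, x12, x13} ∩ {x2, x4, x6, x7, x13} = {x4, x6, x13}
So ⟦plastic cup that supported x11⟧ = {x4, x6, x13}.

{x4, x6, x13}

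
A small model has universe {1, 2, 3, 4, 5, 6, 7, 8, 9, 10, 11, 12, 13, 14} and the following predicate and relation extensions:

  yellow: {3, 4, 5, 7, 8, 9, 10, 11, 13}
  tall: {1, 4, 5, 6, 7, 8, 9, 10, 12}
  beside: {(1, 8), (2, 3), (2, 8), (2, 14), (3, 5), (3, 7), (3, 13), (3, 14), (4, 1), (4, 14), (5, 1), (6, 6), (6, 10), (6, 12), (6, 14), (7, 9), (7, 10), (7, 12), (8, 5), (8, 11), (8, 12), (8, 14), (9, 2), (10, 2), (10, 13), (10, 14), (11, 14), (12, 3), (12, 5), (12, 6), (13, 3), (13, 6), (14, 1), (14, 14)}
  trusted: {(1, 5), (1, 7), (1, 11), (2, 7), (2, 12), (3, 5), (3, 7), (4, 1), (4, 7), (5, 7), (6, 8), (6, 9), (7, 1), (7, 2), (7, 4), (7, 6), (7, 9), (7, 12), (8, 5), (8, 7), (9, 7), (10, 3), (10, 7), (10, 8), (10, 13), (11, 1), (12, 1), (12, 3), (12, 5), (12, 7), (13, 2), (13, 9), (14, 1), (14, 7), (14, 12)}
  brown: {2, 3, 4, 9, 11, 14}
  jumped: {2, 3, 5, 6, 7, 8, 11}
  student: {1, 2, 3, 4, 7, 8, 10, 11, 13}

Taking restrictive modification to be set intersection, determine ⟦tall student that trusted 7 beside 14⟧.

⟦that trusted 7⟧ = {x : ⟨x, 7⟩ ∈ ⟦trusted⟧} = {1, 2, 3, 4, 5, 8, 9, 10, 12, 14}
⟦beside 14⟧ = {x : ⟨x, 14⟩ ∈ ⟦beside⟧} = {2, 3, 4, 6, 8, 10, 11, 14}
⟦student⟧ = {1, 2, 3, 4, 7, 8, 10, 11, 13}
… ∩ ⟦that trusted 7⟧ = {1, 2, 3, 4, 7, 8, 10, 11, 13} ∩ {1, 2, 3, 4, 5, 8, 9, 10, 12, 14} = {1, 2, 3, 4, 8, 10}
… ∩ ⟦beside 14⟧ = {1, 2, 3, 4, 8, 10} ∩ {2, 3, 4, 6, 8, 10, 11, 14} = {2, 3, 4, 8, 10}
… ∩ ⟦tall⟧ = {2, 3, 4, 8, 10} ∩ {1, 4, 5, 6, 7, 8, 9, 10, 12} = {4, 8, 10}
So ⟦tall student that trusted 7 beside 14⟧ = {4, 8, 10}.

{4, 8, 10}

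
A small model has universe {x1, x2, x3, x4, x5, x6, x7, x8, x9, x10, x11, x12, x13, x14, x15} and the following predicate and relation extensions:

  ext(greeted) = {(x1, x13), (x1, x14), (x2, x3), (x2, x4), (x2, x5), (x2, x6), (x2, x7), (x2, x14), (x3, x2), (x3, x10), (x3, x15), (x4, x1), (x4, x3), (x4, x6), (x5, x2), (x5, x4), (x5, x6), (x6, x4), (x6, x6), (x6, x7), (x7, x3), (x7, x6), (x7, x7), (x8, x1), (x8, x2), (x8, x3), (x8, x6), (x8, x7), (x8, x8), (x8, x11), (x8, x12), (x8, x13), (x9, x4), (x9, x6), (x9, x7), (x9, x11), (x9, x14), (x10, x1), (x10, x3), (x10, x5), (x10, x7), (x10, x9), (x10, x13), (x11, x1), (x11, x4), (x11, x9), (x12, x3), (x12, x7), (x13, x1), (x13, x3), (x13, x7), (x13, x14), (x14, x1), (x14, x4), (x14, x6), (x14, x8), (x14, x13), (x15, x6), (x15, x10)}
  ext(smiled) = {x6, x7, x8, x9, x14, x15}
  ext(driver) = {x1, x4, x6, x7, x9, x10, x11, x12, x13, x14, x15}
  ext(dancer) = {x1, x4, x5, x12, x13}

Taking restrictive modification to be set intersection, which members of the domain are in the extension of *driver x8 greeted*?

{x1, x6, x7, x11, x12, x13}

⟦x8 greeted⟧ = {x : ⟨x8, x⟩ ∈ ⟦greeted⟧} = {x1, x2, x3, x6, x7, x8, x11, x12, x13}
⟦driver⟧ = {x1, x4, x6, x7, x9, x10, x11, x12, x13, x14, x15}
… ∩ ⟦x8 greeted⟧ = {x1, x4, x6, x7, x9, x10, x11, x12, x13, x14, x15} ∩ {x1, x2, x3, x6, x7, x8, x11, x12, x13} = {x1, x6, x7, x11, x12, x13}
So ⟦driver x8 greeted⟧ = {x1, x6, x7, x11, x12, x13}.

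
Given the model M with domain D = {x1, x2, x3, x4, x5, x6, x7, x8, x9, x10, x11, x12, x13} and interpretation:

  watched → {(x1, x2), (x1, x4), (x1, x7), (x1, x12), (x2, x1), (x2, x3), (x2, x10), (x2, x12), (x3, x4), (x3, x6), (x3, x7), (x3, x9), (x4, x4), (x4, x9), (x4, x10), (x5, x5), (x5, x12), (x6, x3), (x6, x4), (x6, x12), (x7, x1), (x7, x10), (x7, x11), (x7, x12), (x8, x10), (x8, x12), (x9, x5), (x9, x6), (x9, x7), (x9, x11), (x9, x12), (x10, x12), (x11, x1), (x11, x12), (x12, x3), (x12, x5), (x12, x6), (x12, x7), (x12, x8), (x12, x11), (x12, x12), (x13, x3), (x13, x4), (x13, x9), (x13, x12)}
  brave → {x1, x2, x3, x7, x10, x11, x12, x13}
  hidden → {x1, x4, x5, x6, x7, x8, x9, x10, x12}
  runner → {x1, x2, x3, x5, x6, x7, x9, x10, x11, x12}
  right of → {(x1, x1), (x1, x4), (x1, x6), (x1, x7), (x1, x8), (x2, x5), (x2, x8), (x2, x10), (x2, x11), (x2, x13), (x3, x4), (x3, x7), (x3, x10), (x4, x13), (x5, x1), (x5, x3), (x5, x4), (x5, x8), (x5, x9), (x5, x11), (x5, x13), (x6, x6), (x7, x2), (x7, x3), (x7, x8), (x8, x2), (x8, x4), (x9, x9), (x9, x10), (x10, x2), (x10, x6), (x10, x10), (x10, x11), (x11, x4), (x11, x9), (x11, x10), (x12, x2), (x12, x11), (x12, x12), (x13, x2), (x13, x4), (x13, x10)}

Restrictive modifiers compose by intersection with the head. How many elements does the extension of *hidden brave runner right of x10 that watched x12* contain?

1

⟦right of x10⟧ = {x : ⟨x, x10⟩ ∈ ⟦right of⟧} = {x2, x3, x9, x10, x11, x13}
⟦that watched x12⟧ = {x : ⟨x, x12⟩ ∈ ⟦watched⟧} = {x1, x2, x5, x6, x7, x8, x9, x10, x11, x12, x13}
⟦runner⟧ = {x1, x2, x3, x5, x6, x7, x9, x10, x11, x12}
… ∩ ⟦right of x10⟧ = {x1, x2, x3, x5, x6, x7, x9, x10, x11, x12} ∩ {x2, x3, x9, x10, x11, x13} = {x2, x3, x9, x10, x11}
… ∩ ⟦that watched x12⟧ = {x2, x3, x9, x10, x11} ∩ {x1, x2, x5, x6, x7, x8, x9, x10, x11, x12, x13} = {x2, x9, x10, x11}
… ∩ ⟦hidden⟧ = {x2, x9, x10, x11} ∩ {x1, x4, x5, x6, x7, x8, x9, x10, x12} = {x9, x10}
… ∩ ⟦brave⟧ = {x9, x10} ∩ {x1, x2, x3, x7, x10, x11, x12, x13} = {x10}
⟦hidden brave runner right of x10 that watched x12⟧ = {x10}, so the cardinality is 1.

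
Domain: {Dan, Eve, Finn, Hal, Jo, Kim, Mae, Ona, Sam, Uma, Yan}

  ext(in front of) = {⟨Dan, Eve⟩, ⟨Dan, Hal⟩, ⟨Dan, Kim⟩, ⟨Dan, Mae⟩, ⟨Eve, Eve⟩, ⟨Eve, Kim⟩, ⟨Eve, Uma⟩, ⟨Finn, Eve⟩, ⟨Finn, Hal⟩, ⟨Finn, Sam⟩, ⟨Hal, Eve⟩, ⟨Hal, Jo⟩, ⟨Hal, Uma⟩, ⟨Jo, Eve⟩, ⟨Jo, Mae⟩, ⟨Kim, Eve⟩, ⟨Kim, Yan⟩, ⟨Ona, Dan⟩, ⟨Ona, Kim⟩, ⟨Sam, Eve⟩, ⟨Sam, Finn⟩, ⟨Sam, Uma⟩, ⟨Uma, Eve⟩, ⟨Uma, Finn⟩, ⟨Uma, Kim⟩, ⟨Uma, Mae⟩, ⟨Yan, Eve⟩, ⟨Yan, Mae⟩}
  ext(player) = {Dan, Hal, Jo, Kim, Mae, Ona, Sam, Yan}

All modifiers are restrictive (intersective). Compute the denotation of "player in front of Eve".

⟦in front of Eve⟧ = {x : ⟨x, Eve⟩ ∈ ⟦in front of⟧} = {Dan, Eve, Finn, Hal, Jo, Kim, Sam, Uma, Yan}
⟦player⟧ = {Dan, Hal, Jo, Kim, Mae, Ona, Sam, Yan}
… ∩ ⟦in front of Eve⟧ = {Dan, Hal, Jo, Kim, Mae, Ona, Sam, Yan} ∩ {Dan, Eve, Finn, Hal, Jo, Kim, Sam, Uma, Yan} = {Dan, Hal, Jo, Kim, Sam, Yan}
So ⟦player in front of Eve⟧ = {Dan, Hal, Jo, Kim, Sam, Yan}.

{Dan, Hal, Jo, Kim, Sam, Yan}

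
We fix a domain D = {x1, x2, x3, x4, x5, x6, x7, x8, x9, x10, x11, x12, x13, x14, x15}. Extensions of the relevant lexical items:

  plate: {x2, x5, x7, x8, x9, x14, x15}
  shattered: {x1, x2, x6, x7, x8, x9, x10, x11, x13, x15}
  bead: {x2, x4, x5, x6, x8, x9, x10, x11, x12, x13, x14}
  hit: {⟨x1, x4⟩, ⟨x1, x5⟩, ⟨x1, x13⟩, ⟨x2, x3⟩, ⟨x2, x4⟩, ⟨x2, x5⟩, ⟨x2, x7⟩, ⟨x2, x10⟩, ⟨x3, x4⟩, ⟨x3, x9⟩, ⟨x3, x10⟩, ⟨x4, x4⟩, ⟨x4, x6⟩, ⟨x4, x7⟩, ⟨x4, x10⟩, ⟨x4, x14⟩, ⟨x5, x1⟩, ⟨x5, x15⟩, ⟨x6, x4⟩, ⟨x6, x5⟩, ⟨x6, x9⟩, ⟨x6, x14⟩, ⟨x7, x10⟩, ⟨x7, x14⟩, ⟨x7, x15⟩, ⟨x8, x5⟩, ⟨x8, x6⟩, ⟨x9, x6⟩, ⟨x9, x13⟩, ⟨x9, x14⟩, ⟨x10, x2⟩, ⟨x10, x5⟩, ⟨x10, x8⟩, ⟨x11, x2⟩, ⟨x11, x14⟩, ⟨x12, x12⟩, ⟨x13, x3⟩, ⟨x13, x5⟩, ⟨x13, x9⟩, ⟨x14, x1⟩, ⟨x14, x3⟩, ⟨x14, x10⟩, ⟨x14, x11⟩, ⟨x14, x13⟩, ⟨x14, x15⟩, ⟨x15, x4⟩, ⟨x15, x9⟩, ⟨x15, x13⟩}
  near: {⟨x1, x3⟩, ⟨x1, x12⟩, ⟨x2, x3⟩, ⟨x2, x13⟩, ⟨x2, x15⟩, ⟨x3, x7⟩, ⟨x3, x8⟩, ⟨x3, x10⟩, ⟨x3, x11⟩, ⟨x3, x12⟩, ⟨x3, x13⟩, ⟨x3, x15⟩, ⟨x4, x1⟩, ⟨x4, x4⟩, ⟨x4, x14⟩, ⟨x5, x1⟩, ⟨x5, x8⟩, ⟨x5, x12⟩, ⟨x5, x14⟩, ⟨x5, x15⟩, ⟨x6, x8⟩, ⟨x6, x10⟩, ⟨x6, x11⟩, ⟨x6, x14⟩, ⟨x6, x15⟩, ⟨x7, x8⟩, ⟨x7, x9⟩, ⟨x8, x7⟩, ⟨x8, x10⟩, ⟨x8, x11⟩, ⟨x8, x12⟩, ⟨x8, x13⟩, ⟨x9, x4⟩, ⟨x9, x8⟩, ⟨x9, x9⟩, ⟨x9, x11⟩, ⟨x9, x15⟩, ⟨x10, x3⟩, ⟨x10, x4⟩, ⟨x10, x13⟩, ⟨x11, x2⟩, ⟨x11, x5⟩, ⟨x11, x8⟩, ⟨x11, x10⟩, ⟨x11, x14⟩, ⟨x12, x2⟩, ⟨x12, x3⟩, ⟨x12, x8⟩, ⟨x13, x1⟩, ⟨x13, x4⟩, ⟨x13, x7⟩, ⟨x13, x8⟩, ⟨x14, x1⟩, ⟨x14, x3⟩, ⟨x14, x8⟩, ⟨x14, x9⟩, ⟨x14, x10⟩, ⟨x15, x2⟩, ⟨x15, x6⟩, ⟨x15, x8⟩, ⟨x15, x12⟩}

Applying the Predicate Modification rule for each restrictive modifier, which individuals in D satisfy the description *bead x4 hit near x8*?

⟦x4 hit⟧ = {x : ⟨x4, x⟩ ∈ ⟦hit⟧} = {x4, x6, x7, x10, x14}
⟦near x8⟧ = {x : ⟨x, x8⟩ ∈ ⟦near⟧} = {x3, x5, x6, x7, x9, x11, x12, x13, x14, x15}
⟦bead⟧ = {x2, x4, x5, x6, x8, x9, x10, x11, x12, x13, x14}
… ∩ ⟦x4 hit⟧ = {x2, x4, x5, x6, x8, x9, x10, x11, x12, x13, x14} ∩ {x4, x6, x7, x10, x14} = {x4, x6, x10, x14}
… ∩ ⟦near x8⟧ = {x4, x6, x10, x14} ∩ {x3, x5, x6, x7, x9, x11, x12, x13, x14, x15} = {x6, x14}
So ⟦bead x4 hit near x8⟧ = {x6, x14}.

{x6, x14}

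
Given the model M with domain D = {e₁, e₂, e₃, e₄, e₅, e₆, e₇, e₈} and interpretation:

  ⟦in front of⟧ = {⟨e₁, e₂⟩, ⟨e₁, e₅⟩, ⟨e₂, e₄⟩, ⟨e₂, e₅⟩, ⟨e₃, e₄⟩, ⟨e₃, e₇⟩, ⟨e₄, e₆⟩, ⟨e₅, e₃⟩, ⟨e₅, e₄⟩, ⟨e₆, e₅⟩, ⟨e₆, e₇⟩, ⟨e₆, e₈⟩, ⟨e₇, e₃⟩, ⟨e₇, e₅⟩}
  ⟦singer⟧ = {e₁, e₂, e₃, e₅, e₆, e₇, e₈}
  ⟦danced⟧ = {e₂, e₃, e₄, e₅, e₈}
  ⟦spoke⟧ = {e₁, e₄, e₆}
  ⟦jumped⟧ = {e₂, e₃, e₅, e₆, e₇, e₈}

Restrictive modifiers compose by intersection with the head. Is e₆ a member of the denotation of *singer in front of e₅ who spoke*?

yes

⟦in front of e₅⟧ = {x : ⟨x, e₅⟩ ∈ ⟦in front of⟧} = {e₁, e₂, e₆, e₇}
⟦who spoke⟧ = ⟦spoke⟧ = {e₁, e₄, e₆}
⟦singer⟧ = {e₁, e₂, e₃, e₅, e₆, e₇, e₈}
… ∩ ⟦in front of e₅⟧ = {e₁, e₂, e₃, e₅, e₆, e₇, e₈} ∩ {e₁, e₂, e₆, e₇} = {e₁, e₂, e₆, e₇}
… ∩ ⟦who spoke⟧ = {e₁, e₂, e₆, e₇} ∩ {e₁, e₄, e₆} = {e₁, e₆}
⟦singer in front of e₅ who spoke⟧ = {e₁, e₆}; e₆ ∈ this set.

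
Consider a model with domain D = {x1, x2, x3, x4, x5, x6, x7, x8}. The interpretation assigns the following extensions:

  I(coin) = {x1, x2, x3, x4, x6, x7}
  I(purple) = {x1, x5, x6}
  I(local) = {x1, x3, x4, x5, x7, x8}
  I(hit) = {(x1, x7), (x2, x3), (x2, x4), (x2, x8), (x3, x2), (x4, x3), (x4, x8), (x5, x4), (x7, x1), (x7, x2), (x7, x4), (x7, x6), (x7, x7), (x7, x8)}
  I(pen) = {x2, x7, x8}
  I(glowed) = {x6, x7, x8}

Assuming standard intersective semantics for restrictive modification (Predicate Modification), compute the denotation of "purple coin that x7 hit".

⟦that x7 hit⟧ = {x : ⟨x7, x⟩ ∈ ⟦hit⟧} = {x1, x2, x4, x6, x7, x8}
⟦coin⟧ = {x1, x2, x3, x4, x6, x7}
… ∩ ⟦that x7 hit⟧ = {x1, x2, x3, x4, x6, x7} ∩ {x1, x2, x4, x6, x7, x8} = {x1, x2, x4, x6, x7}
… ∩ ⟦purple⟧ = {x1, x2, x4, x6, x7} ∩ {x1, x5, x6} = {x1, x6}
So ⟦purple coin that x7 hit⟧ = {x1, x6}.

{x1, x6}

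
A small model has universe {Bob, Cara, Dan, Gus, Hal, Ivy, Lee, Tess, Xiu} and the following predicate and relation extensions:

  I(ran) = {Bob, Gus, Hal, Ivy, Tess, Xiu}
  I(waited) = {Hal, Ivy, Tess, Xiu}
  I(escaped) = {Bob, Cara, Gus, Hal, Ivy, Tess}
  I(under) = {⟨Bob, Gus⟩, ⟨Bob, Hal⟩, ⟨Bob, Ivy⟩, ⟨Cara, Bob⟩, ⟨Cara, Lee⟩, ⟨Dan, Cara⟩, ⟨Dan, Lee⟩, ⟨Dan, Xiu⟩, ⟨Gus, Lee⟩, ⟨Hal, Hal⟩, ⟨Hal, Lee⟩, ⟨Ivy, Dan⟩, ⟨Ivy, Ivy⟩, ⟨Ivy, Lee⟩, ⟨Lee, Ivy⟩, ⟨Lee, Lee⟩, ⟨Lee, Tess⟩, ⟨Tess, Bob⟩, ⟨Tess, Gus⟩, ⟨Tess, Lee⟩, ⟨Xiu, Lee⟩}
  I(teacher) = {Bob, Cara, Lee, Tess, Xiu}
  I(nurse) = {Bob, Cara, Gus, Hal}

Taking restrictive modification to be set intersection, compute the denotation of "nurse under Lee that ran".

{Gus, Hal}

⟦under Lee⟧ = {x : ⟨x, Lee⟩ ∈ ⟦under⟧} = {Cara, Dan, Gus, Hal, Ivy, Lee, Tess, Xiu}
⟦that ran⟧ = ⟦ran⟧ = {Bob, Gus, Hal, Ivy, Tess, Xiu}
⟦nurse⟧ = {Bob, Cara, Gus, Hal}
… ∩ ⟦under Lee⟧ = {Bob, Cara, Gus, Hal} ∩ {Cara, Dan, Gus, Hal, Ivy, Lee, Tess, Xiu} = {Cara, Gus, Hal}
… ∩ ⟦that ran⟧ = {Cara, Gus, Hal} ∩ {Bob, Gus, Hal, Ivy, Tess, Xiu} = {Gus, Hal}
So ⟦nurse under Lee that ran⟧ = {Gus, Hal}.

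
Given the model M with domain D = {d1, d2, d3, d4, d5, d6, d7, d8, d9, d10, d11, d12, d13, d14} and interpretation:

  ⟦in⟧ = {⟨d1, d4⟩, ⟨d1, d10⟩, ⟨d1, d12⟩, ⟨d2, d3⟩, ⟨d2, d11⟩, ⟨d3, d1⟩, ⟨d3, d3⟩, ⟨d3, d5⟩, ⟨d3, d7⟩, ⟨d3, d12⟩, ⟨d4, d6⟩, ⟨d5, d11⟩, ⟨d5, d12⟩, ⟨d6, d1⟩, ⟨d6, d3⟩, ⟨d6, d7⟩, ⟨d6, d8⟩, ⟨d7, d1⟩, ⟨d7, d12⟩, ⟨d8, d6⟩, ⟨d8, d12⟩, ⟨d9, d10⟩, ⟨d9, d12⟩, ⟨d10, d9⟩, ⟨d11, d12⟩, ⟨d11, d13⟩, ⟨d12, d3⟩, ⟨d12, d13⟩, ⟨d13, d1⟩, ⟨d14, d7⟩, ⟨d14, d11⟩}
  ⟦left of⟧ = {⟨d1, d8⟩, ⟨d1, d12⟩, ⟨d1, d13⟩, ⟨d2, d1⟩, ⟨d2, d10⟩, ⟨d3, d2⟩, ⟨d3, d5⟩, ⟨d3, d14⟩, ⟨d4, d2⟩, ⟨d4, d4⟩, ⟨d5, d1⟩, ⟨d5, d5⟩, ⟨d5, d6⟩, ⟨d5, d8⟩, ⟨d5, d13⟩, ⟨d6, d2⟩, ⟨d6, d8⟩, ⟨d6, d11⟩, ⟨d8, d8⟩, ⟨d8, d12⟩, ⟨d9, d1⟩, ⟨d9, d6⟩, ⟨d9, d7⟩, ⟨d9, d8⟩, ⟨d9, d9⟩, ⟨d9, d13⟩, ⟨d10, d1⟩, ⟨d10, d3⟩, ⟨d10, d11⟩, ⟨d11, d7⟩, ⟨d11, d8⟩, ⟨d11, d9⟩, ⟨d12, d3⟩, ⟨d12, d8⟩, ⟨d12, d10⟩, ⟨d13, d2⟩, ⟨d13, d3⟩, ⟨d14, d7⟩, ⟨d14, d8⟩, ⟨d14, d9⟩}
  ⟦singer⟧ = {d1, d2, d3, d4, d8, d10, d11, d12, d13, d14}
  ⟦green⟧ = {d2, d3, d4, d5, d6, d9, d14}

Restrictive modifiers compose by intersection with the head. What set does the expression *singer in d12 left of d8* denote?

{d1, d8, d11}

⟦in d12⟧ = {x : ⟨x, d12⟩ ∈ ⟦in⟧} = {d1, d3, d5, d7, d8, d9, d11}
⟦left of d8⟧ = {x : ⟨x, d8⟩ ∈ ⟦left of⟧} = {d1, d5, d6, d8, d9, d11, d12, d14}
⟦singer⟧ = {d1, d2, d3, d4, d8, d10, d11, d12, d13, d14}
… ∩ ⟦in d12⟧ = {d1, d2, d3, d4, d8, d10, d11, d12, d13, d14} ∩ {d1, d3, d5, d7, d8, d9, d11} = {d1, d3, d8, d11}
… ∩ ⟦left of d8⟧ = {d1, d3, d8, d11} ∩ {d1, d5, d6, d8, d9, d11, d12, d14} = {d1, d8, d11}
So ⟦singer in d12 left of d8⟧ = {d1, d8, d11}.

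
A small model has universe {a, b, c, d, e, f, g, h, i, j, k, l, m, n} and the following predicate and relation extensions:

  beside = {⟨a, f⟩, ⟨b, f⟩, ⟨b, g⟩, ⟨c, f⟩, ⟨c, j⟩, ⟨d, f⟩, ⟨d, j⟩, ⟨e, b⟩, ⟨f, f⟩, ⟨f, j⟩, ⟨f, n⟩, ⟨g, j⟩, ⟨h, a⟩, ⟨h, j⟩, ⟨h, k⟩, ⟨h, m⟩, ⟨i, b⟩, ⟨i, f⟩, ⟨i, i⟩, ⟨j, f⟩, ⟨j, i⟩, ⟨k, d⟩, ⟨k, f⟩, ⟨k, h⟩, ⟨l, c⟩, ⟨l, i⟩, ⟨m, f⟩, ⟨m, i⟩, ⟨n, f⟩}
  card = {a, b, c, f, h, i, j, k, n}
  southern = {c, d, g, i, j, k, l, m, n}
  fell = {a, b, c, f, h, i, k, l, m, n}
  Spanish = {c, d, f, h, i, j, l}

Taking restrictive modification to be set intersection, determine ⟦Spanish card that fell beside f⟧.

{c, f, i}

⟦that fell⟧ = ⟦fell⟧ = {a, b, c, f, h, i, k, l, m, n}
⟦beside f⟧ = {x : ⟨x, f⟩ ∈ ⟦beside⟧} = {a, b, c, d, f, i, j, k, m, n}
⟦card⟧ = {a, b, c, f, h, i, j, k, n}
… ∩ ⟦that fell⟧ = {a, b, c, f, h, i, j, k, n} ∩ {a, b, c, f, h, i, k, l, m, n} = {a, b, c, f, h, i, k, n}
… ∩ ⟦beside f⟧ = {a, b, c, f, h, i, k, n} ∩ {a, b, c, d, f, i, j, k, m, n} = {a, b, c, f, i, k, n}
… ∩ ⟦Spanish⟧ = {a, b, c, f, i, k, n} ∩ {c, d, f, h, i, j, l} = {c, f, i}
So ⟦Spanish card that fell beside f⟧ = {c, f, i}.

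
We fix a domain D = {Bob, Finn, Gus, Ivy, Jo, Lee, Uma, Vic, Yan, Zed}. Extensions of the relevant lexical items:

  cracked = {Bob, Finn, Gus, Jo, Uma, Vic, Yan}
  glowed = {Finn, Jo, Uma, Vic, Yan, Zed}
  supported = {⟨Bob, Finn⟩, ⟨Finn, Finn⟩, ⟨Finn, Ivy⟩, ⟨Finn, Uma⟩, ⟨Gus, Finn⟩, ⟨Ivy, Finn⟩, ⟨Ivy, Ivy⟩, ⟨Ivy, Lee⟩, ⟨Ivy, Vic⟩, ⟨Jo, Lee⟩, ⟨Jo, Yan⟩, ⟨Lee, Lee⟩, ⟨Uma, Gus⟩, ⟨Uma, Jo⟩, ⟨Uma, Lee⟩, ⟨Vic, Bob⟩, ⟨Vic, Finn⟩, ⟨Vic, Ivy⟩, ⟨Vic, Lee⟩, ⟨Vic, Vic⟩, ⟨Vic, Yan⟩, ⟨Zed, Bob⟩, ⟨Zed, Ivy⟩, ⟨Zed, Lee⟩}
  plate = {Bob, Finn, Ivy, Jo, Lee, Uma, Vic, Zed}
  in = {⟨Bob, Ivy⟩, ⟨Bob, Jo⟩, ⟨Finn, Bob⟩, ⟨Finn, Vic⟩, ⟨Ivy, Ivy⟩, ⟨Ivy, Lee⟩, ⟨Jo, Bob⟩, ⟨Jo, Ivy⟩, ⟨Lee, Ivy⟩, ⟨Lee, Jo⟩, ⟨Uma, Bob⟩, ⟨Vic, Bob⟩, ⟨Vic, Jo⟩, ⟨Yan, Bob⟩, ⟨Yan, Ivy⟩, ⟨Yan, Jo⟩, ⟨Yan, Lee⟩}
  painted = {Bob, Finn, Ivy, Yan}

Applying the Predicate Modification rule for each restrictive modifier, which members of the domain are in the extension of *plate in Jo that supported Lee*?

{Lee, Vic}

⟦in Jo⟧ = {x : ⟨x, Jo⟩ ∈ ⟦in⟧} = {Bob, Lee, Vic, Yan}
⟦that supported Lee⟧ = {x : ⟨x, Lee⟩ ∈ ⟦supported⟧} = {Ivy, Jo, Lee, Uma, Vic, Zed}
⟦plate⟧ = {Bob, Finn, Ivy, Jo, Lee, Uma, Vic, Zed}
… ∩ ⟦in Jo⟧ = {Bob, Finn, Ivy, Jo, Lee, Uma, Vic, Zed} ∩ {Bob, Lee, Vic, Yan} = {Bob, Lee, Vic}
… ∩ ⟦that supported Lee⟧ = {Bob, Lee, Vic} ∩ {Ivy, Jo, Lee, Uma, Vic, Zed} = {Lee, Vic}
So ⟦plate in Jo that supported Lee⟧ = {Lee, Vic}.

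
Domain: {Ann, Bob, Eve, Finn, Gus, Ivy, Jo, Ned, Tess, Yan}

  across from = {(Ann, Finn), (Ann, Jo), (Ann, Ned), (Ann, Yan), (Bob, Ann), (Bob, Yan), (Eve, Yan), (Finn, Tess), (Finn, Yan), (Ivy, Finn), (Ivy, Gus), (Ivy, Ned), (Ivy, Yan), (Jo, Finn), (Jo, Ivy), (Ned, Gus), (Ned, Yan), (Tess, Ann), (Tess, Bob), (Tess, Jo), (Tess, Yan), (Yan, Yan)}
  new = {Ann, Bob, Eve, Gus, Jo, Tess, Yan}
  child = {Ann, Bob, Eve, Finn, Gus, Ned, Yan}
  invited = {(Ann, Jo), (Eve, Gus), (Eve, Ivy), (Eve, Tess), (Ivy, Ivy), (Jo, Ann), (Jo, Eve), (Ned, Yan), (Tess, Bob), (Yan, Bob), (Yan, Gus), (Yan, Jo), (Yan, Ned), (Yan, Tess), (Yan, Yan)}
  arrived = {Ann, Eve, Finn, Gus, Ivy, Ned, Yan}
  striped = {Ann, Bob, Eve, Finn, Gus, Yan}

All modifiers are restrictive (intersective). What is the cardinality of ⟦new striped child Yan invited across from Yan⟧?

2

⟦Yan invited⟧ = {x : ⟨Yan, x⟩ ∈ ⟦invited⟧} = {Bob, Gus, Jo, Ned, Tess, Yan}
⟦across from Yan⟧ = {x : ⟨x, Yan⟩ ∈ ⟦across from⟧} = {Ann, Bob, Eve, Finn, Ivy, Ned, Tess, Yan}
⟦child⟧ = {Ann, Bob, Eve, Finn, Gus, Ned, Yan}
… ∩ ⟦Yan invited⟧ = {Ann, Bob, Eve, Finn, Gus, Ned, Yan} ∩ {Bob, Gus, Jo, Ned, Tess, Yan} = {Bob, Gus, Ned, Yan}
… ∩ ⟦across from Yan⟧ = {Bob, Gus, Ned, Yan} ∩ {Ann, Bob, Eve, Finn, Ivy, Ned, Tess, Yan} = {Bob, Ned, Yan}
… ∩ ⟦new⟧ = {Bob, Ned, Yan} ∩ {Ann, Bob, Eve, Gus, Jo, Tess, Yan} = {Bob, Yan}
… ∩ ⟦striped⟧ = {Bob, Yan} ∩ {Ann, Bob, Eve, Finn, Gus, Yan} = {Bob, Yan}
⟦new striped child Yan invited across from Yan⟧ = {Bob, Yan}, so the cardinality is 2.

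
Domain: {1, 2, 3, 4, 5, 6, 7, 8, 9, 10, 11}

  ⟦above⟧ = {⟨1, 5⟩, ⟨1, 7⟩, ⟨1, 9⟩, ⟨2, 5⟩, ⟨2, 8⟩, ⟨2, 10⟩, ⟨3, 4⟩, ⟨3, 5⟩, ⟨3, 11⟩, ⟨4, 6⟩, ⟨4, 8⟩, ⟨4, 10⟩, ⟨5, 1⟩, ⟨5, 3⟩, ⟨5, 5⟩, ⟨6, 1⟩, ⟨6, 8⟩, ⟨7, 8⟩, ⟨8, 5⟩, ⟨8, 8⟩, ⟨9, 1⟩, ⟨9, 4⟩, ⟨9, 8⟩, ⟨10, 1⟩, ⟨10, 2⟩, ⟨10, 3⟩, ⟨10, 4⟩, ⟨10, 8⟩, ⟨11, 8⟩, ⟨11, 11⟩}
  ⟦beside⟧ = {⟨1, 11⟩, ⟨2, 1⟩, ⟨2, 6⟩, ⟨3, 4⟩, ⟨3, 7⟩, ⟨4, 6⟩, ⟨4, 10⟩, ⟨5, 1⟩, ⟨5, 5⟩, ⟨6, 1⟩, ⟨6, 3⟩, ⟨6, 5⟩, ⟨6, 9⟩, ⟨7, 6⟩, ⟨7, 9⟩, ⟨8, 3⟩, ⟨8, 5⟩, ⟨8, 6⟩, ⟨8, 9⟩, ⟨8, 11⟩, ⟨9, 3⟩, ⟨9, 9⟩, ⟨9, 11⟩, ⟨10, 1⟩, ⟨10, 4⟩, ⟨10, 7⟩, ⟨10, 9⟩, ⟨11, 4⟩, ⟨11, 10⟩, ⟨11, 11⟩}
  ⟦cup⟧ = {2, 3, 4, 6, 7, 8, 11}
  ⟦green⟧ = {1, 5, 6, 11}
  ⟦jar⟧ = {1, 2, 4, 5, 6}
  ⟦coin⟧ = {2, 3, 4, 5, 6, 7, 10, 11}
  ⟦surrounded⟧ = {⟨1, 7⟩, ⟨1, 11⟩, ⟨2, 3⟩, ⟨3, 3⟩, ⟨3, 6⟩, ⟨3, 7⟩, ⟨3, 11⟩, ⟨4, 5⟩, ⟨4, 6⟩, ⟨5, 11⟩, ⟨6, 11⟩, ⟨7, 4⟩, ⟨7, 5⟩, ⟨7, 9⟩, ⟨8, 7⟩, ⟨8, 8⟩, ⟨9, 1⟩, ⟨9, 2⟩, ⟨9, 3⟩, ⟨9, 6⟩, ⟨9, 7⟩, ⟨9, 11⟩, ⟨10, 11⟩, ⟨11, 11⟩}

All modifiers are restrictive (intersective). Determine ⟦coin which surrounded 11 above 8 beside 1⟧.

{6, 10}

⟦which surrounded 11⟧ = {x : ⟨x, 11⟩ ∈ ⟦surrounded⟧} = {1, 3, 5, 6, 9, 10, 11}
⟦above 8⟧ = {x : ⟨x, 8⟩ ∈ ⟦above⟧} = {2, 4, 6, 7, 8, 9, 10, 11}
⟦beside 1⟧ = {x : ⟨x, 1⟩ ∈ ⟦beside⟧} = {2, 5, 6, 10}
⟦coin⟧ = {2, 3, 4, 5, 6, 7, 10, 11}
… ∩ ⟦which surrounded 11⟧ = {2, 3, 4, 5, 6, 7, 10, 11} ∩ {1, 3, 5, 6, 9, 10, 11} = {3, 5, 6, 10, 11}
… ∩ ⟦above 8⟧ = {3, 5, 6, 10, 11} ∩ {2, 4, 6, 7, 8, 9, 10, 11} = {6, 10, 11}
… ∩ ⟦beside 1⟧ = {6, 10, 11} ∩ {2, 5, 6, 10} = {6, 10}
So ⟦coin which surrounded 11 above 8 beside 1⟧ = {6, 10}.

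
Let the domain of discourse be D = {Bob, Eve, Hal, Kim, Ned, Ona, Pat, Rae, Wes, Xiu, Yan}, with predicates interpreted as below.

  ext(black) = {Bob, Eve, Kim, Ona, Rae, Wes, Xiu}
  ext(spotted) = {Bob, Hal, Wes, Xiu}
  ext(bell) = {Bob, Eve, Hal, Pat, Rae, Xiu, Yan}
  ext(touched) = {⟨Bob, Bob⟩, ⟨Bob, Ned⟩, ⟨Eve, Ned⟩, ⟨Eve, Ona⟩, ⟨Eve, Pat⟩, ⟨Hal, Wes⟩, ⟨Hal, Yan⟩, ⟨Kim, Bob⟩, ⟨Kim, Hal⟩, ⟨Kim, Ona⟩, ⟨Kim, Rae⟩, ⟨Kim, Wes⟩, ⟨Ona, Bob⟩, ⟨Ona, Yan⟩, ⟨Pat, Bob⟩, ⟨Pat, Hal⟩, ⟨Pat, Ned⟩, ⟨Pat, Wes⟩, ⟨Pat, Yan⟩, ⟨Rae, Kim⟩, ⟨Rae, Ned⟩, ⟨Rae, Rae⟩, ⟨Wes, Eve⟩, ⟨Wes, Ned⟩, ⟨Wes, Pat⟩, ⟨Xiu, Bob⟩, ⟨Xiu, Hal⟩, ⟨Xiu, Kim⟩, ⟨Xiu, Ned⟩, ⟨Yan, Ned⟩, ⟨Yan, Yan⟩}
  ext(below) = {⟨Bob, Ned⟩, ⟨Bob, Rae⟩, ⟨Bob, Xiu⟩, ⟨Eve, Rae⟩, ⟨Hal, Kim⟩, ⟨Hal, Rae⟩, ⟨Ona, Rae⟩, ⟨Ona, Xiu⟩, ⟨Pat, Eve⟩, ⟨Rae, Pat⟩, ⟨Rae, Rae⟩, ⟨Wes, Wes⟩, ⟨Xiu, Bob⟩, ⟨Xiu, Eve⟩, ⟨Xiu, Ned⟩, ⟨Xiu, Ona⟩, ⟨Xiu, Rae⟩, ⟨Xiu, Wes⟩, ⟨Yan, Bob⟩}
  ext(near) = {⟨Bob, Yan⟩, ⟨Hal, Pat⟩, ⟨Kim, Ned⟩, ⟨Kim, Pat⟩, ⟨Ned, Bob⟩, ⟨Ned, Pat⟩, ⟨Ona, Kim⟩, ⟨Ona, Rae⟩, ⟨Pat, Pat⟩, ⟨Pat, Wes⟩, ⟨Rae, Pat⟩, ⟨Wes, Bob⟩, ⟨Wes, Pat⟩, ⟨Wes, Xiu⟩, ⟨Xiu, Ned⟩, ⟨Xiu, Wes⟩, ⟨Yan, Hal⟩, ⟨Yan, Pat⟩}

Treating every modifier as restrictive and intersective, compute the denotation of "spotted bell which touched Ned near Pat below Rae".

⟦which touched Ned⟧ = {x : ⟨x, Ned⟩ ∈ ⟦touched⟧} = {Bob, Eve, Pat, Rae, Wes, Xiu, Yan}
⟦near Pat⟧ = {x : ⟨x, Pat⟩ ∈ ⟦near⟧} = {Hal, Kim, Ned, Pat, Rae, Wes, Yan}
⟦below Rae⟧ = {x : ⟨x, Rae⟩ ∈ ⟦below⟧} = {Bob, Eve, Hal, Ona, Rae, Xiu}
⟦bell⟧ = {Bob, Eve, Hal, Pat, Rae, Xiu, Yan}
… ∩ ⟦which touched Ned⟧ = {Bob, Eve, Hal, Pat, Rae, Xiu, Yan} ∩ {Bob, Eve, Pat, Rae, Wes, Xiu, Yan} = {Bob, Eve, Pat, Rae, Xiu, Yan}
… ∩ ⟦near Pat⟧ = {Bob, Eve, Pat, Rae, Xiu, Yan} ∩ {Hal, Kim, Ned, Pat, Rae, Wes, Yan} = {Pat, Rae, Yan}
… ∩ ⟦below Rae⟧ = {Pat, Rae, Yan} ∩ {Bob, Eve, Hal, Ona, Rae, Xiu} = {Rae}
… ∩ ⟦spotted⟧ = {Rae} ∩ {Bob, Hal, Wes, Xiu} = ∅
So ⟦spotted bell which touched Ned near Pat below Rae⟧ = {}.

{}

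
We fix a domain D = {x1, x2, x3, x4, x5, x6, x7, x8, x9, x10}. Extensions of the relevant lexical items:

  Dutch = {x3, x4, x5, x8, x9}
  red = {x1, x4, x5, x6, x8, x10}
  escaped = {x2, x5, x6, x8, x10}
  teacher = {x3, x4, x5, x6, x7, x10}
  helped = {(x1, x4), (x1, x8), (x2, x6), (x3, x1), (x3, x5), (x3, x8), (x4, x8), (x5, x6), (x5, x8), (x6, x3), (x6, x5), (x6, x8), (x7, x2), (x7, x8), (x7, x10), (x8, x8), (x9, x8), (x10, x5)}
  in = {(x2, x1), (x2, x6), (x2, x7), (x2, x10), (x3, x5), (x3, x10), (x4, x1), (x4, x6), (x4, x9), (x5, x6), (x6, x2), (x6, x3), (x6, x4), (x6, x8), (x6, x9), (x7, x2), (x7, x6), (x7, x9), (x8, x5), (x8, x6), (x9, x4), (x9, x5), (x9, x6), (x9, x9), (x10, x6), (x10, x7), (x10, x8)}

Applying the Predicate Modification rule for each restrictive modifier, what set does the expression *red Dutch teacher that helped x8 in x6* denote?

{x4, x5}

⟦that helped x8⟧ = {x : ⟨x, x8⟩ ∈ ⟦helped⟧} = {x1, x3, x4, x5, x6, x7, x8, x9}
⟦in x6⟧ = {x : ⟨x, x6⟩ ∈ ⟦in⟧} = {x2, x4, x5, x7, x8, x9, x10}
⟦teacher⟧ = {x3, x4, x5, x6, x7, x10}
… ∩ ⟦that helped x8⟧ = {x3, x4, x5, x6, x7, x10} ∩ {x1, x3, x4, x5, x6, x7, x8, x9} = {x3, x4, x5, x6, x7}
… ∩ ⟦in x6⟧ = {x3, x4, x5, x6, x7} ∩ {x2, x4, x5, x7, x8, x9, x10} = {x4, x5, x7}
… ∩ ⟦red⟧ = {x4, x5, x7} ∩ {x1, x4, x5, x6, x8, x10} = {x4, x5}
… ∩ ⟦Dutch⟧ = {x4, x5} ∩ {x3, x4, x5, x8, x9} = {x4, x5}
So ⟦red Dutch teacher that helped x8 in x6⟧ = {x4, x5}.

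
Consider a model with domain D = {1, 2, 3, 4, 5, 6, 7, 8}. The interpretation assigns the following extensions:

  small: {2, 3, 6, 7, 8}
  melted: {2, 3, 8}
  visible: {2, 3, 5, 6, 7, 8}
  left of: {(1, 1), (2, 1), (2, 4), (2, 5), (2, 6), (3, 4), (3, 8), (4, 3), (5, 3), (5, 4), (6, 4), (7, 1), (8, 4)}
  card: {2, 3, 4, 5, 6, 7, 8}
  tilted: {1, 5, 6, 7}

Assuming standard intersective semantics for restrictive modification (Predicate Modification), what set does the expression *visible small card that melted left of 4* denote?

⟦that melted⟧ = ⟦melted⟧ = {2, 3, 8}
⟦left of 4⟧ = {x : ⟨x, 4⟩ ∈ ⟦left of⟧} = {2, 3, 5, 6, 8}
⟦card⟧ = {2, 3, 4, 5, 6, 7, 8}
… ∩ ⟦that melted⟧ = {2, 3, 4, 5, 6, 7, 8} ∩ {2, 3, 8} = {2, 3, 8}
… ∩ ⟦left of 4⟧ = {2, 3, 8} ∩ {2, 3, 5, 6, 8} = {2, 3, 8}
… ∩ ⟦visible⟧ = {2, 3, 8} ∩ {2, 3, 5, 6, 7, 8} = {2, 3, 8}
… ∩ ⟦small⟧ = {2, 3, 8} ∩ {2, 3, 6, 7, 8} = {2, 3, 8}
So ⟦visible small card that melted left of 4⟧ = {2, 3, 8}.

{2, 3, 8}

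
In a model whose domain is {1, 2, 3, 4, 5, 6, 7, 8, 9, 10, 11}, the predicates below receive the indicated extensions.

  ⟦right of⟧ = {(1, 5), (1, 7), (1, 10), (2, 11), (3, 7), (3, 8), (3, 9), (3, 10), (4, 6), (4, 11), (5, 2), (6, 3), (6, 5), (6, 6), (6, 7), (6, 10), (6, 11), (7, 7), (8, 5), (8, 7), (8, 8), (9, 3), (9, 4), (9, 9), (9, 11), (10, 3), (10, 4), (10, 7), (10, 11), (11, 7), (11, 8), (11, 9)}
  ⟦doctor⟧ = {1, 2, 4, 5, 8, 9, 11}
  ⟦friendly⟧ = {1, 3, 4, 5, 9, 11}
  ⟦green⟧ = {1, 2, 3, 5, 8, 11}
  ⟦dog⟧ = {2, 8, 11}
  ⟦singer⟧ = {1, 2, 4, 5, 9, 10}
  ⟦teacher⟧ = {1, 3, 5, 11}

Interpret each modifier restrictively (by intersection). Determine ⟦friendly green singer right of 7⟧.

{1}

⟦right of 7⟧ = {x : ⟨x, 7⟩ ∈ ⟦right of⟧} = {1, 3, 6, 7, 8, 10, 11}
⟦singer⟧ = {1, 2, 4, 5, 9, 10}
… ∩ ⟦right of 7⟧ = {1, 2, 4, 5, 9, 10} ∩ {1, 3, 6, 7, 8, 10, 11} = {1, 10}
… ∩ ⟦friendly⟧ = {1, 10} ∩ {1, 3, 4, 5, 9, 11} = {1}
… ∩ ⟦green⟧ = {1} ∩ {1, 2, 3, 5, 8, 11} = {1}
So ⟦friendly green singer right of 7⟧ = {1}.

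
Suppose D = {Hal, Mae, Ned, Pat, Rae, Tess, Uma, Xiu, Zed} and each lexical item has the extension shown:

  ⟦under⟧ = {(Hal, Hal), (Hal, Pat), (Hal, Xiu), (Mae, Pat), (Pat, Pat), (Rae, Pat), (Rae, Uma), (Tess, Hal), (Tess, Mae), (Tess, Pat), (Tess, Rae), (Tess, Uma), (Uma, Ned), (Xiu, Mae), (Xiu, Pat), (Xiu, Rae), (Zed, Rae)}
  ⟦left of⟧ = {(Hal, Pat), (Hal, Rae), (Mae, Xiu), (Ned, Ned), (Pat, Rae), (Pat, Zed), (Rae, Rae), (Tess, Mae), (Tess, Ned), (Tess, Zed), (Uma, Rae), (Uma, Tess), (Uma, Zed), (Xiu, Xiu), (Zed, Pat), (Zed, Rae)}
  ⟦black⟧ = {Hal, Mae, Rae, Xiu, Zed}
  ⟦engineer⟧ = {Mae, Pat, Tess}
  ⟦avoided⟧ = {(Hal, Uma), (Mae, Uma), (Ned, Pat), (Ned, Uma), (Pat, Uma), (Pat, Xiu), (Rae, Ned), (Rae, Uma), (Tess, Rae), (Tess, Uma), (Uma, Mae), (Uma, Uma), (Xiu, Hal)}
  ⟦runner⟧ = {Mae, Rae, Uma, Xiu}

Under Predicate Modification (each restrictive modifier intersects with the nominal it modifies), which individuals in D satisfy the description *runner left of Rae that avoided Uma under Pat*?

⟦left of Rae⟧ = {x : ⟨x, Rae⟩ ∈ ⟦left of⟧} = {Hal, Pat, Rae, Uma, Zed}
⟦that avoided Uma⟧ = {x : ⟨x, Uma⟩ ∈ ⟦avoided⟧} = {Hal, Mae, Ned, Pat, Rae, Tess, Uma}
⟦under Pat⟧ = {x : ⟨x, Pat⟩ ∈ ⟦under⟧} = {Hal, Mae, Pat, Rae, Tess, Xiu}
⟦runner⟧ = {Mae, Rae, Uma, Xiu}
… ∩ ⟦left of Rae⟧ = {Mae, Rae, Uma, Xiu} ∩ {Hal, Pat, Rae, Uma, Zed} = {Rae, Uma}
… ∩ ⟦that avoided Uma⟧ = {Rae, Uma} ∩ {Hal, Mae, Ned, Pat, Rae, Tess, Uma} = {Rae, Uma}
… ∩ ⟦under Pat⟧ = {Rae, Uma} ∩ {Hal, Mae, Pat, Rae, Tess, Xiu} = {Rae}
So ⟦runner left of Rae that avoided Uma under Pat⟧ = {Rae}.

{Rae}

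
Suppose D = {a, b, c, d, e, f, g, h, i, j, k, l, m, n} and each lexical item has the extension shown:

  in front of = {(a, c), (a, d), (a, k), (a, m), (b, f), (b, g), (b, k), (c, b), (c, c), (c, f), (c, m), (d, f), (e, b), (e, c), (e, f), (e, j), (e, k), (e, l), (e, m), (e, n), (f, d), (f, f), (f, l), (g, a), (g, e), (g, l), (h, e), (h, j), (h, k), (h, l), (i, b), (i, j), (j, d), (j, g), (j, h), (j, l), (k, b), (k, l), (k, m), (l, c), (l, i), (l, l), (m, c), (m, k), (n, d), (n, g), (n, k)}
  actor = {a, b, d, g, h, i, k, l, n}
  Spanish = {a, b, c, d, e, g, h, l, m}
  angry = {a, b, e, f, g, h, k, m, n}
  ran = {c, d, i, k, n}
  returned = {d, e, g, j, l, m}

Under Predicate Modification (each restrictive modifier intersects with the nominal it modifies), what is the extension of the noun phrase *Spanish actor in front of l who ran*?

{}

⟦in front of l⟧ = {x : ⟨x, l⟩ ∈ ⟦in front of⟧} = {e, f, g, h, j, k, l}
⟦who ran⟧ = ⟦ran⟧ = {c, d, i, k, n}
⟦actor⟧ = {a, b, d, g, h, i, k, l, n}
… ∩ ⟦in front of l⟧ = {a, b, d, g, h, i, k, l, n} ∩ {e, f, g, h, j, k, l} = {g, h, k, l}
… ∩ ⟦who ran⟧ = {g, h, k, l} ∩ {c, d, i, k, n} = {k}
… ∩ ⟦Spanish⟧ = {k} ∩ {a, b, c, d, e, g, h, l, m} = ∅
So ⟦Spanish actor in front of l who ran⟧ = {}.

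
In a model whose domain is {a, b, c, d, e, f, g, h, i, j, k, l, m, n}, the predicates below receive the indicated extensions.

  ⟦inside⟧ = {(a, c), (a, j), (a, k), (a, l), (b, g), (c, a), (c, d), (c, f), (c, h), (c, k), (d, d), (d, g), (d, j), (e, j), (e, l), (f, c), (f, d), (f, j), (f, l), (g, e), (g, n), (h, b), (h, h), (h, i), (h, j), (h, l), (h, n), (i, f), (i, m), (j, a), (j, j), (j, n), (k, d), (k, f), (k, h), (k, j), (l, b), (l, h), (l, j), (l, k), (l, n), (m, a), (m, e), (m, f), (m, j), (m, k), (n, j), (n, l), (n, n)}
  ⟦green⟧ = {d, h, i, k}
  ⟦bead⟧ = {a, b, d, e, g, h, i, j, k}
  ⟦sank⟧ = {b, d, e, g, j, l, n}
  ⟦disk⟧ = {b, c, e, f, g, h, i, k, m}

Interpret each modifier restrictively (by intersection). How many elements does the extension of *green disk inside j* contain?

⟦inside j⟧ = {x : ⟨x, j⟩ ∈ ⟦inside⟧} = {a, d, e, f, h, j, k, l, m, n}
⟦disk⟧ = {b, c, e, f, g, h, i, k, m}
… ∩ ⟦inside j⟧ = {b, c, e, f, g, h, i, k, m} ∩ {a, d, e, f, h, j, k, l, m, n} = {e, f, h, k, m}
… ∩ ⟦green⟧ = {e, f, h, k, m} ∩ {d, h, i, k} = {h, k}
⟦green disk inside j⟧ = {h, k}, so the cardinality is 2.

2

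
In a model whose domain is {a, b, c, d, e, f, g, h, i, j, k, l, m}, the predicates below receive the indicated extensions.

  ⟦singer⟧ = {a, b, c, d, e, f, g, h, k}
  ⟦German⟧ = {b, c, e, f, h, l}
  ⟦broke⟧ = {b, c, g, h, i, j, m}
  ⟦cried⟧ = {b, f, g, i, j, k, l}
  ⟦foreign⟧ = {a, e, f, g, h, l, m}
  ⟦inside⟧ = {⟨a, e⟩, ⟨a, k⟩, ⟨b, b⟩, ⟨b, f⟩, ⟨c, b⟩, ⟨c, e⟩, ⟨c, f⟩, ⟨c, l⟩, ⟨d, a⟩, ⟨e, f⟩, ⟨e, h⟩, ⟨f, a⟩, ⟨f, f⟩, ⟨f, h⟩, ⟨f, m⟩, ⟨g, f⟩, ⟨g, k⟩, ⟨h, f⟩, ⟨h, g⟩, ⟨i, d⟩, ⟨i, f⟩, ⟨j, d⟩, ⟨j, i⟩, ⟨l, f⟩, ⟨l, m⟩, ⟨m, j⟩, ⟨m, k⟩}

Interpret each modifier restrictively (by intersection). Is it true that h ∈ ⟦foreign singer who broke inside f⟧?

⟦who broke⟧ = ⟦broke⟧ = {b, c, g, h, i, j, m}
⟦inside f⟧ = {x : ⟨x, f⟩ ∈ ⟦inside⟧} = {b, c, e, f, g, h, i, l}
⟦singer⟧ = {a, b, c, d, e, f, g, h, k}
… ∩ ⟦who broke⟧ = {a, b, c, d, e, f, g, h, k} ∩ {b, c, g, h, i, j, m} = {b, c, g, h}
… ∩ ⟦inside f⟧ = {b, c, g, h} ∩ {b, c, e, f, g, h, i, l} = {b, c, g, h}
… ∩ ⟦foreign⟧ = {b, c, g, h} ∩ {a, e, f, g, h, l, m} = {g, h}
⟦foreign singer who broke inside f⟧ = {g, h}; h ∈ this set.

yes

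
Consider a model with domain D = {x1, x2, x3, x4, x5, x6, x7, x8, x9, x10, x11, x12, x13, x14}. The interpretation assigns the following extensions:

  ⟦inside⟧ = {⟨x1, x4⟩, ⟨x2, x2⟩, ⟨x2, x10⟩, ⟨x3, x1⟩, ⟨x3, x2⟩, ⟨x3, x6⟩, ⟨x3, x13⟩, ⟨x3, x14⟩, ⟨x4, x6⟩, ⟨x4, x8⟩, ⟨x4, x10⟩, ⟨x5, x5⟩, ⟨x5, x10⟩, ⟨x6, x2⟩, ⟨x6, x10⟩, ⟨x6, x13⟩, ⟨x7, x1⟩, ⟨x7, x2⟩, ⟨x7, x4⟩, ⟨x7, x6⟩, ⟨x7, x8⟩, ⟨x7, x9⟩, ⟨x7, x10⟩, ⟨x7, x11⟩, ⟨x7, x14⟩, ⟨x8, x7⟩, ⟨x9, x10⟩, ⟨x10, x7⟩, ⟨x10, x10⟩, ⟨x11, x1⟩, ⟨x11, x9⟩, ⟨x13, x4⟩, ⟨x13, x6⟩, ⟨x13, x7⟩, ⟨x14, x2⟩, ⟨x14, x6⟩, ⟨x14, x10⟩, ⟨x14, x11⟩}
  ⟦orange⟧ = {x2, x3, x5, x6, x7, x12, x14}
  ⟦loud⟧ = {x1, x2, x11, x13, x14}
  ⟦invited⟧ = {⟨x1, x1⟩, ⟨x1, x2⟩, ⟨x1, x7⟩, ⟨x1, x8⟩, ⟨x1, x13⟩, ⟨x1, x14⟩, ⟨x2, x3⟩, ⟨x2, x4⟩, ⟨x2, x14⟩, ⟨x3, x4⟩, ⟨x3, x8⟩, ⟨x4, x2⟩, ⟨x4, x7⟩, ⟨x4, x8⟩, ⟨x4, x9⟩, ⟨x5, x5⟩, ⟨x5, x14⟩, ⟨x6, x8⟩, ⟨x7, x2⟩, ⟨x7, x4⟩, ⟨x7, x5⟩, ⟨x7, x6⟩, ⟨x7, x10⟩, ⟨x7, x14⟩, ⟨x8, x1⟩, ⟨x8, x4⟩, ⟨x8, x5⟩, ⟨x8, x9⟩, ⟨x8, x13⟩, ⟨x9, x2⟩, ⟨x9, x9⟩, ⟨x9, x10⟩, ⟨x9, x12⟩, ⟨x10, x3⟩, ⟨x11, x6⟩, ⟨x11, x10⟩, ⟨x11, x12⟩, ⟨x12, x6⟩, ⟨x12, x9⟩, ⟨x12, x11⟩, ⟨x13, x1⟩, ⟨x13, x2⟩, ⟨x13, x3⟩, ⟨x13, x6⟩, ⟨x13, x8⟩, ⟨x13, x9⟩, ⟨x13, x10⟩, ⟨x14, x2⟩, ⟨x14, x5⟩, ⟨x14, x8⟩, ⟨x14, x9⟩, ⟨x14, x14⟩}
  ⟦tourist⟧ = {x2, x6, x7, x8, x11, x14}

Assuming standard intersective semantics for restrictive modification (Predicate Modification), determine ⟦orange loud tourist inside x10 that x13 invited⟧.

⟦inside x10⟧ = {x : ⟨x, x10⟩ ∈ ⟦inside⟧} = {x2, x4, x5, x6, x7, x9, x10, x14}
⟦that x13 invited⟧ = {x : ⟨x13, x⟩ ∈ ⟦invited⟧} = {x1, x2, x3, x6, x8, x9, x10}
⟦tourist⟧ = {x2, x6, x7, x8, x11, x14}
… ∩ ⟦inside x10⟧ = {x2, x6, x7, x8, x11, x14} ∩ {x2, x4, x5, x6, x7, x9, x10, x14} = {x2, x6, x7, x14}
… ∩ ⟦that x13 invited⟧ = {x2, x6, x7, x14} ∩ {x1, x2, x3, x6, x8, x9, x10} = {x2, x6}
… ∩ ⟦orange⟧ = {x2, x6} ∩ {x2, x3, x5, x6, x7, x12, x14} = {x2, x6}
… ∩ ⟦loud⟧ = {x2, x6} ∩ {x1, x2, x11, x13, x14} = {x2}
So ⟦orange loud tourist inside x10 that x13 invited⟧ = {x2}.

{x2}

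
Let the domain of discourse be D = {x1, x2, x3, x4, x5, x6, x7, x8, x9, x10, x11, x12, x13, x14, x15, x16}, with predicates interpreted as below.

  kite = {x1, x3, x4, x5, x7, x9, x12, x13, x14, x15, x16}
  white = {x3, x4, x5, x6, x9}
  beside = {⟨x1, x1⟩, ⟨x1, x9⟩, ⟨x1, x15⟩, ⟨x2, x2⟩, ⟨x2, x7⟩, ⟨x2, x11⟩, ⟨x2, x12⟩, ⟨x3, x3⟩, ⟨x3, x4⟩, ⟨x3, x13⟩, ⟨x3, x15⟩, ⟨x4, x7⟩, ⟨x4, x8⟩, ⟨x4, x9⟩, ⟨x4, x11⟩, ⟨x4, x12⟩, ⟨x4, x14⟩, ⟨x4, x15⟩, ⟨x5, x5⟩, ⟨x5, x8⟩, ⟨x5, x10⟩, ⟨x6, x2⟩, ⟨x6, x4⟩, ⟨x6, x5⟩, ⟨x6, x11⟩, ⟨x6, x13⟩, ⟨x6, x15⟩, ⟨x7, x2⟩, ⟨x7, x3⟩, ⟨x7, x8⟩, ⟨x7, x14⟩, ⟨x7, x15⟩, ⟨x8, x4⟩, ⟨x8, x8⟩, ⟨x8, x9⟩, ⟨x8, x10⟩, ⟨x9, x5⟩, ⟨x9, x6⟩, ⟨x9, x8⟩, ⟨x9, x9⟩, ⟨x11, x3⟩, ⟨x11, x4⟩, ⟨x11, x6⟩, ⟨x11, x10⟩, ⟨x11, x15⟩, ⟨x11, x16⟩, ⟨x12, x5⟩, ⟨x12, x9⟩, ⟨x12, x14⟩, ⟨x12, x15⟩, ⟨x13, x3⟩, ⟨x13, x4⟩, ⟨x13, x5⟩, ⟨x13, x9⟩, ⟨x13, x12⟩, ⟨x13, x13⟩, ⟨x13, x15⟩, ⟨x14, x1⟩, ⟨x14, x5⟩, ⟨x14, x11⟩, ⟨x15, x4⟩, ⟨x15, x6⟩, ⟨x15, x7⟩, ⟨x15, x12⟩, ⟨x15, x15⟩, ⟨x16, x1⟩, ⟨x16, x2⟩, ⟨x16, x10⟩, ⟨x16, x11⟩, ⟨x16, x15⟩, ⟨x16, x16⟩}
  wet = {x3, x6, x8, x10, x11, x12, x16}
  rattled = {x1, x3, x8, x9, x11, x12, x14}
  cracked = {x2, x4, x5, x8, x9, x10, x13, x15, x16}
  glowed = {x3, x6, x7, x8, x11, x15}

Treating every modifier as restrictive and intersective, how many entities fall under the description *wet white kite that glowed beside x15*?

1

⟦that glowed⟧ = ⟦glowed⟧ = {x3, x6, x7, x8, x11, x15}
⟦beside x15⟧ = {x : ⟨x, x15⟩ ∈ ⟦beside⟧} = {x1, x3, x4, x6, x7, x11, x12, x13, x15, x16}
⟦kite⟧ = {x1, x3, x4, x5, x7, x9, x12, x13, x14, x15, x16}
… ∩ ⟦that glowed⟧ = {x1, x3, x4, x5, x7, x9, x12, x13, x14, x15, x16} ∩ {x3, x6, x7, x8, x11, x15} = {x3, x7, x15}
… ∩ ⟦beside x15⟧ = {x3, x7, x15} ∩ {x1, x3, x4, x6, x7, x11, x12, x13, x15, x16} = {x3, x7, x15}
… ∩ ⟦wet⟧ = {x3, x7, x15} ∩ {x3, x6, x8, x10, x11, x12, x16} = {x3}
… ∩ ⟦white⟧ = {x3} ∩ {x3, x4, x5, x6, x9} = {x3}
⟦wet white kite that glowed beside x15⟧ = {x3}, so the cardinality is 1.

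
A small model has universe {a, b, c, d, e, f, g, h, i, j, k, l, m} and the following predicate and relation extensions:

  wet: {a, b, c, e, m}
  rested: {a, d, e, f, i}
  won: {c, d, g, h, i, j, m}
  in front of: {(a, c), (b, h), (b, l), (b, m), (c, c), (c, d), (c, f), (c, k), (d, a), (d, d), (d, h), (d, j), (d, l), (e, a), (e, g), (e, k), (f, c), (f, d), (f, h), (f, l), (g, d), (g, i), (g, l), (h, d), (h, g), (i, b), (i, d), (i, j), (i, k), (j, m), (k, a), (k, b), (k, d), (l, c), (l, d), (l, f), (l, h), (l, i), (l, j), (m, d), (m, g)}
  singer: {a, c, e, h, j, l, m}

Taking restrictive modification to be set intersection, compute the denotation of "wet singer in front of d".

⟦in front of d⟧ = {x : ⟨x, d⟩ ∈ ⟦in front of⟧} = {c, d, f, g, h, i, k, l, m}
⟦singer⟧ = {a, c, e, h, j, l, m}
… ∩ ⟦in front of d⟧ = {a, c, e, h, j, l, m} ∩ {c, d, f, g, h, i, k, l, m} = {c, h, l, m}
… ∩ ⟦wet⟧ = {c, h, l, m} ∩ {a, b, c, e, m} = {c, m}
So ⟦wet singer in front of d⟧ = {c, m}.

{c, m}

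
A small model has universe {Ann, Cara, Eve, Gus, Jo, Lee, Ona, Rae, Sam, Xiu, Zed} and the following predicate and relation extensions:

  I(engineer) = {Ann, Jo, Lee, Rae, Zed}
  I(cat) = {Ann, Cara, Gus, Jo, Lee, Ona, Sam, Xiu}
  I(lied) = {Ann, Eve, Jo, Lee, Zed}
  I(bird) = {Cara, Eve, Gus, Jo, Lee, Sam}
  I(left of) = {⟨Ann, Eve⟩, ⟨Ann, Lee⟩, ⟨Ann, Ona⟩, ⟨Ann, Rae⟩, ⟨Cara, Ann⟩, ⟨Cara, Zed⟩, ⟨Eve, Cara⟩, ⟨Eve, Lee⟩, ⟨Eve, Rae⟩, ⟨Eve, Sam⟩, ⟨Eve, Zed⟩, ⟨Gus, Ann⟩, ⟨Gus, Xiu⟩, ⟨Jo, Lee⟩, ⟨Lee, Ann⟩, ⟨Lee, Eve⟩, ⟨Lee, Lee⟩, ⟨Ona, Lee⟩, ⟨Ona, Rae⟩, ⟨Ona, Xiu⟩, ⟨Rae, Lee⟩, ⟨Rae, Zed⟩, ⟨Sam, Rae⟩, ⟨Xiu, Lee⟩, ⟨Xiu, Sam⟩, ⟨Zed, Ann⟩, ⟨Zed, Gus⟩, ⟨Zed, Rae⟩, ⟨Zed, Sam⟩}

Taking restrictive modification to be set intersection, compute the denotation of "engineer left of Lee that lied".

{Ann, Jo, Lee}

⟦left of Lee⟧ = {x : ⟨x, Lee⟩ ∈ ⟦left of⟧} = {Ann, Eve, Jo, Lee, Ona, Rae, Xiu}
⟦that lied⟧ = ⟦lied⟧ = {Ann, Eve, Jo, Lee, Zed}
⟦engineer⟧ = {Ann, Jo, Lee, Rae, Zed}
… ∩ ⟦left of Lee⟧ = {Ann, Jo, Lee, Rae, Zed} ∩ {Ann, Eve, Jo, Lee, Ona, Rae, Xiu} = {Ann, Jo, Lee, Rae}
… ∩ ⟦that lied⟧ = {Ann, Jo, Lee, Rae} ∩ {Ann, Eve, Jo, Lee, Zed} = {Ann, Jo, Lee}
So ⟦engineer left of Lee that lied⟧ = {Ann, Jo, Lee}.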